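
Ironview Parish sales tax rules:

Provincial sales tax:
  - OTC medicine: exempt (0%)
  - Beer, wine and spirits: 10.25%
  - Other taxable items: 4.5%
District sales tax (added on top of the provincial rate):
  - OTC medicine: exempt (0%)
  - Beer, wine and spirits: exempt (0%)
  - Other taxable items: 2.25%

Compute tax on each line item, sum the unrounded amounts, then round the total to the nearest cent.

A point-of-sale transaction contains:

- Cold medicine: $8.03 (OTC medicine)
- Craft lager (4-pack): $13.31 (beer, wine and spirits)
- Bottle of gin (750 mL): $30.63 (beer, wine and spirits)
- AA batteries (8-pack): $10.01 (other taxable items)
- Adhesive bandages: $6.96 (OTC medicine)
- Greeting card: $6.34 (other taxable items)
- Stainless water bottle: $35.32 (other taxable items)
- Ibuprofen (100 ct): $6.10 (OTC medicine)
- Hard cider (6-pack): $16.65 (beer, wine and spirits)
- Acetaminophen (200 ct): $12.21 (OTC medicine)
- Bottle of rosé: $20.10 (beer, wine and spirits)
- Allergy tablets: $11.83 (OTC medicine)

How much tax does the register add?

$11.76

Cold medicine $8.03: OTC medicine → 0% + 0% district = 0% → $0.00
Craft lager (4-pack) $13.31: beer, wine and spirits → 10.25% + 0% district = 10.25% → $1.364275
Bottle of gin (750 mL) $30.63: beer, wine and spirits → 10.25% + 0% district = 10.25% → $3.139575
AA batteries (8-pack) $10.01: other taxable items → 4.5% + 2.25% district = 6.75% → $0.675675
Adhesive bandages $6.96: OTC medicine → 0% + 0% district = 0% → $0.00
Greeting card $6.34: other taxable items → 4.5% + 2.25% district = 6.75% → $0.42795
Stainless water bottle $35.32: other taxable items → 4.5% + 2.25% district = 6.75% → $2.3841
Ibuprofen (100 ct) $6.10: OTC medicine → 0% + 0% district = 0% → $0.00
Hard cider (6-pack) $16.65: beer, wine and spirits → 10.25% + 0% district = 10.25% → $1.706625
Acetaminophen (200 ct) $12.21: OTC medicine → 0% + 0% district = 0% → $0.00
Bottle of rosé $20.10: beer, wine and spirits → 10.25% + 0% district = 10.25% → $2.06025
Allergy tablets $11.83: OTC medicine → 0% + 0% district = 0% → $0.00
Unrounded tax sum = $11.75845 → $11.76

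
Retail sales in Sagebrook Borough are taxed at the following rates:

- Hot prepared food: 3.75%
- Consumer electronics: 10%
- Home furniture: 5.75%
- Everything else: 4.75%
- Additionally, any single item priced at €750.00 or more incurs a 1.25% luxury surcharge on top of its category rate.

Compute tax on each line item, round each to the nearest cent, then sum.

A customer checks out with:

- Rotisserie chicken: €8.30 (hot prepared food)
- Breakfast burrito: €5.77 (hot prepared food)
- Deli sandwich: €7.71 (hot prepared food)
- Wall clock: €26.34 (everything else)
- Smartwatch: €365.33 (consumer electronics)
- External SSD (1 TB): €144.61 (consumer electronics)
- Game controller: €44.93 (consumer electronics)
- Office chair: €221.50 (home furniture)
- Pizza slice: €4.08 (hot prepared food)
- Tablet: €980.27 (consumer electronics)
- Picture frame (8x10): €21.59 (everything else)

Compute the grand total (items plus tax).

Rotisserie chicken €8.30: hot prepared food → 3.75% → €0.31
Breakfast burrito €5.77: hot prepared food → 3.75% → €0.22
Deli sandwich €7.71: hot prepared food → 3.75% → €0.29
Wall clock €26.34: everything else → 4.75% → €1.25
Smartwatch €365.33: consumer electronics → 10% → €36.53
External SSD (1 TB) €144.61: consumer electronics → 10% → €14.46
Game controller €44.93: consumer electronics → 10% → €4.49
Office chair €221.50: home furniture → 5.75% → €12.74
Pizza slice €4.08: hot prepared food → 3.75% → €0.15
Tablet €980.27: consumer electronics → 10% + 1.25% surcharge = 11.25% → €110.28
Picture frame (8x10) €21.59: everything else → 4.75% → €1.03
Subtotal = €1830.43; tax = €181.75; total due = €2012.18

€2012.18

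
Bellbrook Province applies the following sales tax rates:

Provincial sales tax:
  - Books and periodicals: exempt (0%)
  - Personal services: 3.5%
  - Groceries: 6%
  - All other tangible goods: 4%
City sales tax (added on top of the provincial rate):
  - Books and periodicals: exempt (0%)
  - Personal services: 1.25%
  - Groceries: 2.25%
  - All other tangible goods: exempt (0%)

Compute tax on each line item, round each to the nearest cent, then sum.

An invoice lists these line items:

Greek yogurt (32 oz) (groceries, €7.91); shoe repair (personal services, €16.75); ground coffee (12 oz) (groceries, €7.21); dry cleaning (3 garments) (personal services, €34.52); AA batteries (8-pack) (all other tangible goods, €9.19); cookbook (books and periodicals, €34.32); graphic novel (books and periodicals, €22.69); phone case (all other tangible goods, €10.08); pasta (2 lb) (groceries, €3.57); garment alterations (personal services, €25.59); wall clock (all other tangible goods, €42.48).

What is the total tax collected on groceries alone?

€1.53

Greek yogurt (32 oz) €7.91: groceries → 6% + 2.25% city = 8.25% → €0.65
Ground coffee (12 oz) €7.21: groceries → 6% + 2.25% city = 8.25% → €0.59
Pasta (2 lb) €3.57: groceries → 6% + 2.25% city = 8.25% → €0.29
Tax on groceries = €0.65 + €0.59 + €0.29 = €1.53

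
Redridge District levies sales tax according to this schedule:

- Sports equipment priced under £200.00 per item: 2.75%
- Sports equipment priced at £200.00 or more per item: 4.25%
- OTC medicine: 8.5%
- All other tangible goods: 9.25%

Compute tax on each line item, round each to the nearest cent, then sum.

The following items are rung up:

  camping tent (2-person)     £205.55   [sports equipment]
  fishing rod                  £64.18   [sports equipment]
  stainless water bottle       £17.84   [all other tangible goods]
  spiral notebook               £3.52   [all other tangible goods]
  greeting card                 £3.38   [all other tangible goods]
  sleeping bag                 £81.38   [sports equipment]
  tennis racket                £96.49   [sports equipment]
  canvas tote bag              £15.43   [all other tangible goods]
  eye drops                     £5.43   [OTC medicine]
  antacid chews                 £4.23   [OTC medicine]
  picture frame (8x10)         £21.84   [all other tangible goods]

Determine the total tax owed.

Camping tent (2-person) £205.55: sports equipment, £200.00 or more → 4.25% → £8.74
Fishing rod £64.18: sports equipment, under £200.00 → 2.75% → £1.76
Stainless water bottle £17.84: all other tangible goods → 9.25% → £1.65
Spiral notebook £3.52: all other tangible goods → 9.25% → £0.33
Greeting card £3.38: all other tangible goods → 9.25% → £0.31
Sleeping bag £81.38: sports equipment, under £200.00 → 2.75% → £2.24
Tennis racket £96.49: sports equipment, under £200.00 → 2.75% → £2.65
Canvas tote bag £15.43: all other tangible goods → 9.25% → £1.43
Eye drops £5.43: OTC medicine → 8.5% → £0.46
Antacid chews £4.23: OTC medicine → 8.5% → £0.36
Picture frame (8x10) £21.84: all other tangible goods → 9.25% → £2.02
Total tax = £8.74 + £1.76 + £1.65 + £0.33 + £0.31 + £2.24 + £2.65 + £1.43 + £0.46 + £0.36 + £2.02 = £21.95

£21.95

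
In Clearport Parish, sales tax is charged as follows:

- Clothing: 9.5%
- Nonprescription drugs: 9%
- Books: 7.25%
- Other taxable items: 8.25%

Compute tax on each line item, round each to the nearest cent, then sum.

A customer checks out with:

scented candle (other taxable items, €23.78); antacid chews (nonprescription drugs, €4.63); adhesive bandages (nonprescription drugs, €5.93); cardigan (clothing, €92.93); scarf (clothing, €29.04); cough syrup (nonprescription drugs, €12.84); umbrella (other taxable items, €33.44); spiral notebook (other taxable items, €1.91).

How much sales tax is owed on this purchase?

Scented candle €23.78: other taxable items → 8.25% → €1.96
Antacid chews €4.63: nonprescription drugs → 9% → €0.42
Adhesive bandages €5.93: nonprescription drugs → 9% → €0.53
Cardigan €92.93: clothing → 9.5% → €8.83
Scarf €29.04: clothing → 9.5% → €2.76
Cough syrup €12.84: nonprescription drugs → 9% → €1.16
Umbrella €33.44: other taxable items → 8.25% → €2.76
Spiral notebook €1.91: other taxable items → 8.25% → €0.16
Total tax = €1.96 + €0.42 + €0.53 + €8.83 + €2.76 + €1.16 + €2.76 + €0.16 = €18.58

€18.58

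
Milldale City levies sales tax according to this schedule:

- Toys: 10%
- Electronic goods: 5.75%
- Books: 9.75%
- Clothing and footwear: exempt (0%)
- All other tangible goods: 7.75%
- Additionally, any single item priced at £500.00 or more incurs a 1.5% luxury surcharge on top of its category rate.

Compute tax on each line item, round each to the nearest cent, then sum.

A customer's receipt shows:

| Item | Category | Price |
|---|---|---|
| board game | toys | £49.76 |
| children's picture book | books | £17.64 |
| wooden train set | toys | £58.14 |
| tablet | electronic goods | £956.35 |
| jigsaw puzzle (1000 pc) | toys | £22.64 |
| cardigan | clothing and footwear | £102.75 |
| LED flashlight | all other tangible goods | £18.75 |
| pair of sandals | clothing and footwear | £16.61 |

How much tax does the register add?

£85.56

Board game £49.76: toys → 10% → £4.98
Children's picture book £17.64: books → 9.75% → £1.72
Wooden train set £58.14: toys → 10% → £5.81
Tablet £956.35: electronic goods → 5.75% + 1.5% surcharge = 7.25% → £69.34
Jigsaw puzzle (1000 pc) £22.64: toys → 10% → £2.26
Cardigan £102.75: clothing and footwear → 0% → £0.00
LED flashlight £18.75: all other tangible goods → 7.75% → £1.45
Pair of sandals £16.61: clothing and footwear → 0% → £0.00
Total tax = £4.98 + £1.72 + £5.81 + £69.34 + £2.26 + £1.45 = £85.56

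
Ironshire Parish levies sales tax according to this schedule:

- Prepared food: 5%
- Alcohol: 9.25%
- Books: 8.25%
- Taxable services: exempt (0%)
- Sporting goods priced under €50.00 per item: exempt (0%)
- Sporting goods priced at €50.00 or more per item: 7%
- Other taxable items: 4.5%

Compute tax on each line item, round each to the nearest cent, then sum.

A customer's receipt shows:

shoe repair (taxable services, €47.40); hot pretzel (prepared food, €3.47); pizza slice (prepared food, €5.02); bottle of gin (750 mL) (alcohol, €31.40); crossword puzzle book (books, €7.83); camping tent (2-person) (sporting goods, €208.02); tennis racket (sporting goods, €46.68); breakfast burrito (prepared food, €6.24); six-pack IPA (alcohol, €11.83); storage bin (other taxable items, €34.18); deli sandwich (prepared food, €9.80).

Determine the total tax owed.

Shoe repair €47.40: taxable services → 0% → €0.00
Hot pretzel €3.47: prepared food → 5% → €0.17
Pizza slice €5.02: prepared food → 5% → €0.25
Bottle of gin (750 mL) €31.40: alcohol → 9.25% → €2.90
Crossword puzzle book €7.83: books → 8.25% → €0.65
Camping tent (2-person) €208.02: sporting goods, €50.00 or more → 7% → €14.56
Tennis racket €46.68: sporting goods, under €50.00 → 0% → €0.00
Breakfast burrito €6.24: prepared food → 5% → €0.31
Six-pack IPA €11.83: alcohol → 9.25% → €1.09
Storage bin €34.18: other taxable items → 4.5% → €1.54
Deli sandwich €9.80: prepared food → 5% → €0.49
Total tax = €0.17 + €0.25 + €2.90 + €0.65 + €14.56 + €0.31 + €1.09 + €1.54 + €0.49 = €21.96

€21.96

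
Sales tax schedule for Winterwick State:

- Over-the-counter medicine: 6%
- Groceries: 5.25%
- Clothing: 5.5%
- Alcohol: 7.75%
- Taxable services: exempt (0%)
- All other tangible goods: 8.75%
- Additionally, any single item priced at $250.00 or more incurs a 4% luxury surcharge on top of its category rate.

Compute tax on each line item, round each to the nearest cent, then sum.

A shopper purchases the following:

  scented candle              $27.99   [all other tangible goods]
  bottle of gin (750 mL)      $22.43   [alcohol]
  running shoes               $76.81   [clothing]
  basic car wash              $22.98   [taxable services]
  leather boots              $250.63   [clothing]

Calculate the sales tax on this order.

Scented candle $27.99: all other tangible goods → 8.75% → $2.45
Bottle of gin (750 mL) $22.43: alcohol → 7.75% → $1.74
Running shoes $76.81: clothing → 5.5% → $4.22
Basic car wash $22.98: taxable services → 0% → $0.00
Leather boots $250.63: clothing → 5.5% + 4% surcharge = 9.5% → $23.81
Total tax = $2.45 + $1.74 + $4.22 + $23.81 = $32.22

$32.22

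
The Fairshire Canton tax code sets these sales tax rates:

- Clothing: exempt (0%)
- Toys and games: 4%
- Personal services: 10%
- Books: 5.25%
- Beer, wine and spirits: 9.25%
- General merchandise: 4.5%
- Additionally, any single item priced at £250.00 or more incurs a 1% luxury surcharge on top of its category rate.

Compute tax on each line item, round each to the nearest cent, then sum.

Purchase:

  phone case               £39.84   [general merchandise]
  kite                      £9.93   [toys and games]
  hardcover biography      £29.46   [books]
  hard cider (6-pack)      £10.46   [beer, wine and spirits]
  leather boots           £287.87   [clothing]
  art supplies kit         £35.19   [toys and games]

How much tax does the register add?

Phone case £39.84: general merchandise → 4.5% → £1.79
Kite £9.93: toys and games → 4% → £0.40
Hardcover biography £29.46: books → 5.25% → £1.55
Hard cider (6-pack) £10.46: beer, wine and spirits → 9.25% → £0.97
Leather boots £287.87: clothing → 0% + 1% surcharge = 1% → £2.88
Art supplies kit £35.19: toys and games → 4% → £1.41
Total tax = £1.79 + £0.40 + £1.55 + £0.97 + £2.88 + £1.41 = £9.00

£9.00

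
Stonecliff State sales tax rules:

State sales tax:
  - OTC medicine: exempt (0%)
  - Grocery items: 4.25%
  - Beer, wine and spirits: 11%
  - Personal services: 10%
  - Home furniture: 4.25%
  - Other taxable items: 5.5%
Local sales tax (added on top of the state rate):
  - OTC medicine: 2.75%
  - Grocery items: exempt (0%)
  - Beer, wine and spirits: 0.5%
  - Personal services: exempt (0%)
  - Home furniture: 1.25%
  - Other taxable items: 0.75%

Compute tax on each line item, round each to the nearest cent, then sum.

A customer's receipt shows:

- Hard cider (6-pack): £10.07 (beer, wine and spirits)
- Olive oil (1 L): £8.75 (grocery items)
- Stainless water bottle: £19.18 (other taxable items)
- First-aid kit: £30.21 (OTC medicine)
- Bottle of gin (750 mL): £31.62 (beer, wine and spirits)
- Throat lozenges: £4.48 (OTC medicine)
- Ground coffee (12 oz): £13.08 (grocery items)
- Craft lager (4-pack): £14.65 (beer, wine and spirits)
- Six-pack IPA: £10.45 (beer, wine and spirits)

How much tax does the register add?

£10.76

Hard cider (6-pack) £10.07: beer, wine and spirits → 11% + 0.5% local = 11.5% → £1.16
Olive oil (1 L) £8.75: grocery items → 4.25% + 0% local = 4.25% → £0.37
Stainless water bottle £19.18: other taxable items → 5.5% + 0.75% local = 6.25% → £1.20
First-aid kit £30.21: OTC medicine → 0% + 2.75% local = 2.75% → £0.83
Bottle of gin (750 mL) £31.62: beer, wine and spirits → 11% + 0.5% local = 11.5% → £3.64
Throat lozenges £4.48: OTC medicine → 0% + 2.75% local = 2.75% → £0.12
Ground coffee (12 oz) £13.08: grocery items → 4.25% + 0% local = 4.25% → £0.56
Craft lager (4-pack) £14.65: beer, wine and spirits → 11% + 0.5% local = 11.5% → £1.68
Six-pack IPA £10.45: beer, wine and spirits → 11% + 0.5% local = 11.5% → £1.20
Total tax = £1.16 + £0.37 + £1.20 + £0.83 + £3.64 + £0.12 + £0.56 + £1.68 + £1.20 = £10.76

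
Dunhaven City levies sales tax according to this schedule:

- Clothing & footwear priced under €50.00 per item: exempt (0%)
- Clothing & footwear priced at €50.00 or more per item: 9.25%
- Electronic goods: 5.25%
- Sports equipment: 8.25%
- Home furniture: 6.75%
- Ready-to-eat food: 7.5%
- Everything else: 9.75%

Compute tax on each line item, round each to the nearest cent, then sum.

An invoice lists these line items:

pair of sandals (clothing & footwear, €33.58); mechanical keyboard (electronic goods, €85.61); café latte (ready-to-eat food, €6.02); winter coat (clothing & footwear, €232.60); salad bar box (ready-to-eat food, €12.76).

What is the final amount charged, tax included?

€397.99

Pair of sandals €33.58: clothing & footwear, under €50.00 → 0% → €0.00
Mechanical keyboard €85.61: electronic goods → 5.25% → €4.49
Café latte €6.02: ready-to-eat food → 7.5% → €0.45
Winter coat €232.60: clothing & footwear, €50.00 or more → 9.25% → €21.52
Salad bar box €12.76: ready-to-eat food → 7.5% → €0.96
Subtotal = €370.57; tax = €27.42; total due = €397.99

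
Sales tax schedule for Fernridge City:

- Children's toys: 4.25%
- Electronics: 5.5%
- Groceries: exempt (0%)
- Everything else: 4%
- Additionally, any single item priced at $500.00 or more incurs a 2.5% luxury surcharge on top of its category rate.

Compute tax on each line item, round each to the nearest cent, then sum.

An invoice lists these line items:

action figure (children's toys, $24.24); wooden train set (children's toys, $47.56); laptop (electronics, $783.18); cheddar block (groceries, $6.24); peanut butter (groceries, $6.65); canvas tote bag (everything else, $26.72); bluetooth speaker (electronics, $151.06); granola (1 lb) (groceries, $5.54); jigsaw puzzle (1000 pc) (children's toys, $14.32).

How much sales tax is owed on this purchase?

Action figure $24.24: children's toys → 4.25% → $1.03
Wooden train set $47.56: children's toys → 4.25% → $2.02
Laptop $783.18: electronics → 5.5% + 2.5% surcharge = 8% → $62.65
Cheddar block $6.24: groceries → 0% → $0.00
Peanut butter $6.65: groceries → 0% → $0.00
Canvas tote bag $26.72: everything else → 4% → $1.07
Bluetooth speaker $151.06: electronics → 5.5% → $8.31
Granola (1 lb) $5.54: groceries → 0% → $0.00
Jigsaw puzzle (1000 pc) $14.32: children's toys → 4.25% → $0.61
Total tax = $1.03 + $2.02 + $62.65 + $1.07 + $8.31 + $0.61 = $75.69

$75.69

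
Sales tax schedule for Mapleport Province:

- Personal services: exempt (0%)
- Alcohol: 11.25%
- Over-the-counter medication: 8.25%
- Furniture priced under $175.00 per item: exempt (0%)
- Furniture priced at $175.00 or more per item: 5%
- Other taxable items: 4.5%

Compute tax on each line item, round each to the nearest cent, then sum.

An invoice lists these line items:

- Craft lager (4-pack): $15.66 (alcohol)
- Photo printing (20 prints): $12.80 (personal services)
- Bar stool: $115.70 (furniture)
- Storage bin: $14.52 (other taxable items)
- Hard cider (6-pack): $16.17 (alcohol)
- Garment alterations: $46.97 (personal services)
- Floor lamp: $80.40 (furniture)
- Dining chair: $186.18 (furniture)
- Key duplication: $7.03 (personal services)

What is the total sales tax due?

$13.54

Craft lager (4-pack) $15.66: alcohol → 11.25% → $1.76
Photo printing (20 prints) $12.80: personal services → 0% → $0.00
Bar stool $115.70: furniture, under $175.00 → 0% → $0.00
Storage bin $14.52: other taxable items → 4.5% → $0.65
Hard cider (6-pack) $16.17: alcohol → 11.25% → $1.82
Garment alterations $46.97: personal services → 0% → $0.00
Floor lamp $80.40: furniture, under $175.00 → 0% → $0.00
Dining chair $186.18: furniture, $175.00 or more → 5% → $9.31
Key duplication $7.03: personal services → 0% → $0.00
Total tax = $1.76 + $0.65 + $1.82 + $9.31 = $13.54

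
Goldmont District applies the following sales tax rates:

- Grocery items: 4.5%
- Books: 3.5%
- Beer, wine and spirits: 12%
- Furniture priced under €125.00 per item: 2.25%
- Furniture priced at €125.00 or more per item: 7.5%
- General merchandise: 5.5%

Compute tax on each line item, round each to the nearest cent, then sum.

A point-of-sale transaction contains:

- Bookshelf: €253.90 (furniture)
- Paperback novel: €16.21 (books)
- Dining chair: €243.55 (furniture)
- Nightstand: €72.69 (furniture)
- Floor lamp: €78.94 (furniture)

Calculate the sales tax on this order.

€41.30

Bookshelf €253.90: furniture, €125.00 or more → 7.5% → €19.04
Paperback novel €16.21: books → 3.5% → €0.57
Dining chair €243.55: furniture, €125.00 or more → 7.5% → €18.27
Nightstand €72.69: furniture, under €125.00 → 2.25% → €1.64
Floor lamp €78.94: furniture, under €125.00 → 2.25% → €1.78
Total tax = €19.04 + €0.57 + €18.27 + €1.64 + €1.78 = €41.30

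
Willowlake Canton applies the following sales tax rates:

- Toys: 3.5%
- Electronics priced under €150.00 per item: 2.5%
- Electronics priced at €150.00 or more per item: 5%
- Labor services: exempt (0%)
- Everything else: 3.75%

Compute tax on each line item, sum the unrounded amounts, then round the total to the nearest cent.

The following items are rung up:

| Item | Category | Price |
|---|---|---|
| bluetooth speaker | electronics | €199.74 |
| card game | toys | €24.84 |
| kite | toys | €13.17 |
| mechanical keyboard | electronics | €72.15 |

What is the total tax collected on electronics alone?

Bluetooth speaker €199.74: electronics, €150.00 or more → 5% → €9.987
Mechanical keyboard €72.15: electronics, under €150.00 → 2.5% → €1.80375
Tax on electronics: unrounded sum = €11.79075 → €11.79

€11.79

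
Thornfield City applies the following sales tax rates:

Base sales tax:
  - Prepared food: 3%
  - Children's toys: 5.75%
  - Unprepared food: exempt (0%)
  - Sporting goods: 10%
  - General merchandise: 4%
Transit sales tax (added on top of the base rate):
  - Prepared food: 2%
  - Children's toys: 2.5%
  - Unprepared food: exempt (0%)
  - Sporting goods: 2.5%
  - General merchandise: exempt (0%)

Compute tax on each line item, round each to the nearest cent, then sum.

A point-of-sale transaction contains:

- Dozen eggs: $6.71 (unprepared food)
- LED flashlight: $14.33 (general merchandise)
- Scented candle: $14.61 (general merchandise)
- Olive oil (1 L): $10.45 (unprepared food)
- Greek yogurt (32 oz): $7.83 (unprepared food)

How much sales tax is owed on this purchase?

$1.15

Dozen eggs $6.71: unprepared food → 0% + 0% transit = 0% → $0.00
LED flashlight $14.33: general merchandise → 4% + 0% transit = 4% → $0.57
Scented candle $14.61: general merchandise → 4% + 0% transit = 4% → $0.58
Olive oil (1 L) $10.45: unprepared food → 0% + 0% transit = 0% → $0.00
Greek yogurt (32 oz) $7.83: unprepared food → 0% + 0% transit = 0% → $0.00
Total tax = $0.57 + $0.58 = $1.15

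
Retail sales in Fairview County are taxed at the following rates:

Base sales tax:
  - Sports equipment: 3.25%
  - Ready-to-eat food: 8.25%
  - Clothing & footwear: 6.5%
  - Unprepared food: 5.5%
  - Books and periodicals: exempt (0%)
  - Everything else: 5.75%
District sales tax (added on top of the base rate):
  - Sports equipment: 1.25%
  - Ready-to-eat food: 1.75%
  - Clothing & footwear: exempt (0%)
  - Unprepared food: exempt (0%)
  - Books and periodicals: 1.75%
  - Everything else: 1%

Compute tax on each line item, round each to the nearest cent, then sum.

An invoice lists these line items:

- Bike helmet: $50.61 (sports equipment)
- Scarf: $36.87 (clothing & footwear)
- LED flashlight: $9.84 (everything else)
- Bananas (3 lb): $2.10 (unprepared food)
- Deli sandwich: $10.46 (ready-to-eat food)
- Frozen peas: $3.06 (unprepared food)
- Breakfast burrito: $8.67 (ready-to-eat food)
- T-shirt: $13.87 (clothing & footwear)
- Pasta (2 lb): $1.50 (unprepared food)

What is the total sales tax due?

$8.53

Bike helmet $50.61: sports equipment → 3.25% + 1.25% district = 4.5% → $2.28
Scarf $36.87: clothing & footwear → 6.5% + 0% district = 6.5% → $2.40
LED flashlight $9.84: everything else → 5.75% + 1% district = 6.75% → $0.66
Bananas (3 lb) $2.10: unprepared food → 5.5% + 0% district = 5.5% → $0.12
Deli sandwich $10.46: ready-to-eat food → 8.25% + 1.75% district = 10% → $1.05
Frozen peas $3.06: unprepared food → 5.5% + 0% district = 5.5% → $0.17
Breakfast burrito $8.67: ready-to-eat food → 8.25% + 1.75% district = 10% → $0.87
T-shirt $13.87: clothing & footwear → 6.5% + 0% district = 6.5% → $0.90
Pasta (2 lb) $1.50: unprepared food → 5.5% + 0% district = 5.5% → $0.08
Total tax = $2.28 + $2.40 + $0.66 + $0.12 + $1.05 + $0.17 + $0.87 + $0.90 + $0.08 = $8.53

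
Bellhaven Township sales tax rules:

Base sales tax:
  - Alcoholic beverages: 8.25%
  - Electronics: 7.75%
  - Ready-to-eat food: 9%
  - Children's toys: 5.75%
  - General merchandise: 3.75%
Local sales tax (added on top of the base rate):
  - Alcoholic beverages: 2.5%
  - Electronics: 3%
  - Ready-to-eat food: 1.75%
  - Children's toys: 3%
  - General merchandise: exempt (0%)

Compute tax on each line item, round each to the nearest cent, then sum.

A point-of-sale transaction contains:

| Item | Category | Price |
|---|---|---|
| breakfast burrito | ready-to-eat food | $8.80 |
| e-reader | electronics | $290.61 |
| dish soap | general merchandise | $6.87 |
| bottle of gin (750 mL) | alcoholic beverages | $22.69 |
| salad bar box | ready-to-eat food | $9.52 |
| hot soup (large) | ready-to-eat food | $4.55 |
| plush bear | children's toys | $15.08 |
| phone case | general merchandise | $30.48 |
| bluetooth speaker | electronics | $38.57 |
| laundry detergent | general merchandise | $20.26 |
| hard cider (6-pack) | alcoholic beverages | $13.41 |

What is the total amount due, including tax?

$506.05

Breakfast burrito $8.80: ready-to-eat food → 9% + 1.75% local = 10.75% → $0.95
E-reader $290.61: electronics → 7.75% + 3% local = 10.75% → $31.24
Dish soap $6.87: general merchandise → 3.75% + 0% local = 3.75% → $0.26
Bottle of gin (750 mL) $22.69: alcoholic beverages → 8.25% + 2.5% local = 10.75% → $2.44
Salad bar box $9.52: ready-to-eat food → 9% + 1.75% local = 10.75% → $1.02
Hot soup (large) $4.55: ready-to-eat food → 9% + 1.75% local = 10.75% → $0.49
Plush bear $15.08: children's toys → 5.75% + 3% local = 8.75% → $1.32
Phone case $30.48: general merchandise → 3.75% + 0% local = 3.75% → $1.14
Bluetooth speaker $38.57: electronics → 7.75% + 3% local = 10.75% → $4.15
Laundry detergent $20.26: general merchandise → 3.75% + 0% local = 3.75% → $0.76
Hard cider (6-pack) $13.41: alcoholic beverages → 8.25% + 2.5% local = 10.75% → $1.44
Subtotal = $460.84; tax = $45.21; total due = $506.05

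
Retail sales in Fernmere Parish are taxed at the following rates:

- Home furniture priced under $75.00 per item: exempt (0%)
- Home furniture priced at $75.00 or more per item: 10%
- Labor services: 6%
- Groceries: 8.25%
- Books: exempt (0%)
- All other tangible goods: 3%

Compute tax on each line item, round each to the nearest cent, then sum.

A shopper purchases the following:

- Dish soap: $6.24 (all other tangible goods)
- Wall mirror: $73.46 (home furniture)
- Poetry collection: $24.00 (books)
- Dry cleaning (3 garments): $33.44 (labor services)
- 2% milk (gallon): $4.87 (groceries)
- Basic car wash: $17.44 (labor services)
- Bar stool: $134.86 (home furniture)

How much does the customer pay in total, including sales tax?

$311.45

Dish soap $6.24: all other tangible goods → 3% → $0.19
Wall mirror $73.46: home furniture, under $75.00 → 0% → $0.00
Poetry collection $24.00: books → 0% → $0.00
Dry cleaning (3 garments) $33.44: labor services → 6% → $2.01
2% milk (gallon) $4.87: groceries → 8.25% → $0.40
Basic car wash $17.44: labor services → 6% → $1.05
Bar stool $134.86: home furniture, $75.00 or more → 10% → $13.49
Subtotal = $294.31; tax = $17.14; total due = $311.45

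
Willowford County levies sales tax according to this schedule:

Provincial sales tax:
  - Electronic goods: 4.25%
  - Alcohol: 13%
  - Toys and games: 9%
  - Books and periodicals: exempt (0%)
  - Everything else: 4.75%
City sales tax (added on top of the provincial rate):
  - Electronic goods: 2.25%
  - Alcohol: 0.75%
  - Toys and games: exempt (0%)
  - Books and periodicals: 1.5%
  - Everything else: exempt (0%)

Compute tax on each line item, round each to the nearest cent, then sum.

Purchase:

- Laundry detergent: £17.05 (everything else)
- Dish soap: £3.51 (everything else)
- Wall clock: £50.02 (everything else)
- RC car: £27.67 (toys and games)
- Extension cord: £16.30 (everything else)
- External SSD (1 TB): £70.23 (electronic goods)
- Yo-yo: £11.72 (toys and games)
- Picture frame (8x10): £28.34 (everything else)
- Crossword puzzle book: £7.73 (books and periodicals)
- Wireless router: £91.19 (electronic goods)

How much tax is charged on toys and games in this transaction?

RC car £27.67: toys and games → 9% + 0% city = 9% → £2.49
Yo-yo £11.72: toys and games → 9% + 0% city = 9% → £1.05
Tax on toys and games = £2.49 + £1.05 = £3.54

£3.54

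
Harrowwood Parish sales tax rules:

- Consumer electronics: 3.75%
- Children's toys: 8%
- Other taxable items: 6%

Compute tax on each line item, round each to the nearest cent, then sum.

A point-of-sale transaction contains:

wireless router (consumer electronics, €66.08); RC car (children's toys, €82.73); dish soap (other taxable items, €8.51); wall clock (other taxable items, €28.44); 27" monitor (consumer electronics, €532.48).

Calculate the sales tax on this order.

€31.29

Wireless router €66.08: consumer electronics → 3.75% → €2.48
RC car €82.73: children's toys → 8% → €6.62
Dish soap €8.51: other taxable items → 6% → €0.51
Wall clock €28.44: other taxable items → 6% → €1.71
27" monitor €532.48: consumer electronics → 3.75% → €19.97
Total tax = €2.48 + €6.62 + €0.51 + €1.71 + €19.97 = €31.29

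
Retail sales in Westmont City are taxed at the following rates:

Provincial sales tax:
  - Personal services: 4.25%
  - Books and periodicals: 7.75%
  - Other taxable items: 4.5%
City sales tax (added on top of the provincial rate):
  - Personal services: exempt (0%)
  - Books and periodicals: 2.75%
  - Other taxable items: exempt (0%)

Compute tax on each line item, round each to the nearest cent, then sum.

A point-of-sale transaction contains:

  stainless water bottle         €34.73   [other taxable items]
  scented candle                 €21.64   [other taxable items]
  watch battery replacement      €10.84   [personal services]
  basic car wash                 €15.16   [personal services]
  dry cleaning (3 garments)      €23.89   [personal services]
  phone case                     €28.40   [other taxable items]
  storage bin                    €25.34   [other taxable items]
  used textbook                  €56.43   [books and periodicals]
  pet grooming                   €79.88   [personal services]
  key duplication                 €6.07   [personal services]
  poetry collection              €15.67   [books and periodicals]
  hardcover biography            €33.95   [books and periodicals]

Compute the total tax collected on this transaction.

€21.86

Stainless water bottle €34.73: other taxable items → 4.5% + 0% city = 4.5% → €1.56
Scented candle €21.64: other taxable items → 4.5% + 0% city = 4.5% → €0.97
Watch battery replacement €10.84: personal services → 4.25% + 0% city = 4.25% → €0.46
Basic car wash €15.16: personal services → 4.25% + 0% city = 4.25% → €0.64
Dry cleaning (3 garments) €23.89: personal services → 4.25% + 0% city = 4.25% → €1.02
Phone case €28.40: other taxable items → 4.5% + 0% city = 4.5% → €1.28
Storage bin €25.34: other taxable items → 4.5% + 0% city = 4.5% → €1.14
Used textbook €56.43: books and periodicals → 7.75% + 2.75% city = 10.5% → €5.93
Pet grooming €79.88: personal services → 4.25% + 0% city = 4.25% → €3.39
Key duplication €6.07: personal services → 4.25% + 0% city = 4.25% → €0.26
Poetry collection €15.67: books and periodicals → 7.75% + 2.75% city = 10.5% → €1.65
Hardcover biography €33.95: books and periodicals → 7.75% + 2.75% city = 10.5% → €3.56
Total tax = €1.56 + €0.97 + €0.46 + €0.64 + €1.02 + €1.28 + €1.14 + €5.93 + €3.39 + €0.26 + €1.65 + €3.56 = €21.86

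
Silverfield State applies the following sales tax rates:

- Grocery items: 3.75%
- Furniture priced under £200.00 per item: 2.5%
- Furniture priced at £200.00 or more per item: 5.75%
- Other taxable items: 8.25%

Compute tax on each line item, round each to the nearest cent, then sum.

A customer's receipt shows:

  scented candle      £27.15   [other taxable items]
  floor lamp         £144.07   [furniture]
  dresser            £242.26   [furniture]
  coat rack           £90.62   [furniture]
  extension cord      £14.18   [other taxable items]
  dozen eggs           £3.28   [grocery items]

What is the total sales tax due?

£23.33

Scented candle £27.15: other taxable items → 8.25% → £2.24
Floor lamp £144.07: furniture, under £200.00 → 2.5% → £3.60
Dresser £242.26: furniture, £200.00 or more → 5.75% → £13.93
Coat rack £90.62: furniture, under £200.00 → 2.5% → £2.27
Extension cord £14.18: other taxable items → 8.25% → £1.17
Dozen eggs £3.28: grocery items → 3.75% → £0.12
Total tax = £2.24 + £3.60 + £13.93 + £2.27 + £1.17 + £0.12 = £23.33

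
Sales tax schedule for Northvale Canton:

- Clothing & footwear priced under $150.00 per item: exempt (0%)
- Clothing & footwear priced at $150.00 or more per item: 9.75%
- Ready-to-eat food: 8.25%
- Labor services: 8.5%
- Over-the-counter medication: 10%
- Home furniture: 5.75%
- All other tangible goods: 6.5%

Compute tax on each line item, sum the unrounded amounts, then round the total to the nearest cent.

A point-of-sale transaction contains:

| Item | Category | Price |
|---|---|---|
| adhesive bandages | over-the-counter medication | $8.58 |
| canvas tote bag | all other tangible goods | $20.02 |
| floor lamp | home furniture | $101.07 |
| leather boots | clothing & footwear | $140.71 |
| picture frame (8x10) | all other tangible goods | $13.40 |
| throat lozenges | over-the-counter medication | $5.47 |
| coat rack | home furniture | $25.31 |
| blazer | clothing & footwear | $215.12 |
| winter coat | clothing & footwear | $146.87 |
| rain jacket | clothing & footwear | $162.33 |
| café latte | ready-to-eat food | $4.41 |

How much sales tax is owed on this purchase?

Adhesive bandages $8.58: over-the-counter medication → 10% → $0.858
Canvas tote bag $20.02: all other tangible goods → 6.5% → $1.3013
Floor lamp $101.07: home furniture → 5.75% → $5.811525
Leather boots $140.71: clothing & footwear, under $150.00 → 0% → $0.00
Picture frame (8x10) $13.40: all other tangible goods → 6.5% → $0.871
Throat lozenges $5.47: over-the-counter medication → 10% → $0.547
Coat rack $25.31: home furniture → 5.75% → $1.455325
Blazer $215.12: clothing & footwear, $150.00 or more → 9.75% → $20.9742
Winter coat $146.87: clothing & footwear, under $150.00 → 0% → $0.00
Rain jacket $162.33: clothing & footwear, $150.00 or more → 9.75% → $15.827175
Café latte $4.41: ready-to-eat food → 8.25% → $0.363825
Unrounded tax sum = $48.00935 → $48.01

$48.01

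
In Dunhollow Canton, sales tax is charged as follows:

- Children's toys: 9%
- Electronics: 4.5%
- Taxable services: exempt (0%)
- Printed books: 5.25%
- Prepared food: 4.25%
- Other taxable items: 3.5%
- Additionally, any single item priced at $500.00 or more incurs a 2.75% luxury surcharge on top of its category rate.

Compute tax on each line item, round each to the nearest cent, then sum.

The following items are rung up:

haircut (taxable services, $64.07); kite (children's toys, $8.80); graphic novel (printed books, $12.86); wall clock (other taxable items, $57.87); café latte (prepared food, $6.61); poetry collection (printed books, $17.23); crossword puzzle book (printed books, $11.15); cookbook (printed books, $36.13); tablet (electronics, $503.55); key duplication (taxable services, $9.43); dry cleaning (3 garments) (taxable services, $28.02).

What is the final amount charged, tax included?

$799.40

Haircut $64.07: taxable services → 0% → $0.00
Kite $8.80: children's toys → 9% → $0.79
Graphic novel $12.86: printed books → 5.25% → $0.68
Wall clock $57.87: other taxable items → 3.5% → $2.03
Café latte $6.61: prepared food → 4.25% → $0.28
Poetry collection $17.23: printed books → 5.25% → $0.90
Crossword puzzle book $11.15: printed books → 5.25% → $0.59
Cookbook $36.13: printed books → 5.25% → $1.90
Tablet $503.55: electronics → 4.5% + 2.75% surcharge = 7.25% → $36.51
Key duplication $9.43: taxable services → 0% → $0.00
Dry cleaning (3 garments) $28.02: taxable services → 0% → $0.00
Subtotal = $755.72; tax = $43.68; total due = $799.40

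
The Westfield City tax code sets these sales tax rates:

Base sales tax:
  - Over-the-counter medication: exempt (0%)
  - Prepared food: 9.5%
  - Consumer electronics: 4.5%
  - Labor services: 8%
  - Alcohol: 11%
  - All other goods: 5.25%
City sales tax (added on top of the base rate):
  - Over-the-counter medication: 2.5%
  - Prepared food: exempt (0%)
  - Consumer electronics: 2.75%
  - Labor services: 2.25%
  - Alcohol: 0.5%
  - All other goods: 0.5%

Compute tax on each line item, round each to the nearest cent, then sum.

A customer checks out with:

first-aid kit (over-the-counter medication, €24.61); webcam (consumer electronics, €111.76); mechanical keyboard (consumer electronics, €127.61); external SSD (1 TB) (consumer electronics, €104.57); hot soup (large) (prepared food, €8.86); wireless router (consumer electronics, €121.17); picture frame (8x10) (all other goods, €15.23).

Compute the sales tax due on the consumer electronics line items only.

Webcam €111.76: consumer electronics → 4.5% + 2.75% city = 7.25% → €8.10
Mechanical keyboard €127.61: consumer electronics → 4.5% + 2.75% city = 7.25% → €9.25
External SSD (1 TB) €104.57: consumer electronics → 4.5% + 2.75% city = 7.25% → €7.58
Wireless router €121.17: consumer electronics → 4.5% + 2.75% city = 7.25% → €8.78
Tax on consumer electronics = €8.10 + €9.25 + €7.58 + €8.78 = €33.71

€33.71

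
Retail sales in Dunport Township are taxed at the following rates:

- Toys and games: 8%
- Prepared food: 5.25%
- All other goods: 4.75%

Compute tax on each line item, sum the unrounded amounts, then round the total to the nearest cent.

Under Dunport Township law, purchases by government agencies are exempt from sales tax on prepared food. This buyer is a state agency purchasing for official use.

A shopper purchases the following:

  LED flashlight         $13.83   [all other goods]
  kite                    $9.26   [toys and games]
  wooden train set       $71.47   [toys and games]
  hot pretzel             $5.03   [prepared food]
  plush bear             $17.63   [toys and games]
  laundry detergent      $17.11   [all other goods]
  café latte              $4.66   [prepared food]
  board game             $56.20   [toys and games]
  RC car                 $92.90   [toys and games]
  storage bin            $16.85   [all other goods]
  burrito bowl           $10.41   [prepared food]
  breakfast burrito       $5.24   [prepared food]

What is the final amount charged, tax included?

$342.66

LED flashlight $13.83: all other goods → 4.75% → $0.656925
Kite $9.26: toys and games → 8% → $0.7408
Wooden train set $71.47: toys and games → 8% → $5.7176
Hot pretzel $5.03: prepared food, buyer-exempt → 0% → $0.00
Plush bear $17.63: toys and games → 8% → $1.4104
Laundry detergent $17.11: all other goods → 4.75% → $0.812725
Café latte $4.66: prepared food, buyer-exempt → 0% → $0.00
Board game $56.20: toys and games → 8% → $4.496
RC car $92.90: toys and games → 8% → $7.432
Storage bin $16.85: all other goods → 4.75% → $0.800375
Burrito bowl $10.41: prepared food, buyer-exempt → 0% → $0.00
Breakfast burrito $5.24: prepared food, buyer-exempt → 0% → $0.00
Subtotal = $320.59; unrounded tax = $22.066825 → $22.07; total due = $342.66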